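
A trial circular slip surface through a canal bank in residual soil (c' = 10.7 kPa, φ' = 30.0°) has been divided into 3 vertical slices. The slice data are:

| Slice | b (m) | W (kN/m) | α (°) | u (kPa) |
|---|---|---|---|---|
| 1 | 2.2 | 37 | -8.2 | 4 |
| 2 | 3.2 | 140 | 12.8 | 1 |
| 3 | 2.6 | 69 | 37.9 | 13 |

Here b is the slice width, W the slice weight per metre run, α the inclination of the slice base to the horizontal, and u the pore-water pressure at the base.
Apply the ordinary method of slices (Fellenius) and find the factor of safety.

FS = 2.84

Ordinary method of slices: FS = Σ[c'·Δl_i + (W_i cosα_i − u_i·Δl_i)·tanφ'] / Σ W_i sinα_i, with Δl_i = b_i / cosα_i.
Slice 1: Δl = 2.2/cos(-8.2°) = 2.223 m; N'_1 = 37·cos(-8.2°) − 4·2.223 = 27.7; c'Δl = 23.78; W sinα = -5.3
Slice 2: Δl = 3.2/cos12.8° = 3.282 m; N'_2 = 140·cos12.8° − 1·3.282 = 133.2; c'Δl = 35.11; W sinα = 31.0
Slice 3: Δl = 2.6/cos37.9° = 3.295 m; N'_3 = 69·cos37.9° − 13·3.295 = 11.6; c'Δl = 35.26; W sinα = 42.4
Σc'Δl = 94.2 kN/m; ΣN' = 172.6 kN/m; ΣW sinα = 68.1 kN/m
Resisting = 94.2 + 172.6·tan30.0° = 94.2 + 99.6 = 193.8 kN/m
FS = 193.8 / 68.1 = 2.845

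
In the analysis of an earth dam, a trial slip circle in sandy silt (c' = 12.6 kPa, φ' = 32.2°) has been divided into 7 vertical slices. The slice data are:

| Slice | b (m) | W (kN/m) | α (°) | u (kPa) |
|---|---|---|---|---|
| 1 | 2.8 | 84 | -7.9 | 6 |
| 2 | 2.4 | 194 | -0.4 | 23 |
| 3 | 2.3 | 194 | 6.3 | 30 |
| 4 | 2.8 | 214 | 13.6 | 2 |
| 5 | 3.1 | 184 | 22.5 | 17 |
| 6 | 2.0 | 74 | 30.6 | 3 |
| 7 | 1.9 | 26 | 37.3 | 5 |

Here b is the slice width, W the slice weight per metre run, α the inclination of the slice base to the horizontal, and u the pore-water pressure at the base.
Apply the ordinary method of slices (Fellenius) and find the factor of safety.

Ordinary method of slices: FS = Σ[c'·Δl_i + (W_i cosα_i − u_i·Δl_i)·tanφ'] / Σ W_i sinα_i, with Δl_i = b_i / cosα_i.
Slice 1: Δl = 2.8/cos(-7.9°) = 2.827 m; N'_1 = 84·cos(-7.9°) − 6·2.827 = 66.2; c'Δl = 35.62; W sinα = -11.5
Slice 2: Δl = 2.4/cos(-0.4°) = 2.400 m; N'_2 = 194·cos(-0.4°) − 23·2.400 = 138.8; c'Δl = 30.24; W sinα = -1.4
Slice 3: Δl = 2.3/cos6.3° = 2.314 m; N'_3 = 194·cos6.3° − 30·2.314 = 123.4; c'Δl = 29.16; W sinα = 21.3
Slice 4: Δl = 2.8/cos13.6° = 2.881 m; N'_4 = 214·cos13.6° − 2·2.881 = 202.2; c'Δl = 36.30; W sinα = 50.3
Slice 5: Δl = 3.1/cos22.5° = 3.355 m; N'_5 = 184·cos22.5° − 17·3.355 = 113.0; c'Δl = 42.28; W sinα = 70.4
Slice 6: Δl = 2.0/cos30.6° = 2.324 m; N'_6 = 74·cos30.6° − 3·2.324 = 56.7; c'Δl = 29.28; W sinα = 37.7
Slice 7: Δl = 1.9/cos37.3° = 2.389 m; N'_7 = 26·cos37.3° − 5·2.389 = 8.7; c'Δl = 30.10; W sinα = 15.8
Σc'Δl = 233.0 kN/m; ΣN' = 709.1 kN/m; ΣW sinα = 182.5 kN/m
Resisting = 233.0 + 709.1·tan32.2° = 233.0 + 446.5 = 679.5 kN/m
FS = 679.5 / 182.5 = 3.722

FS = 3.72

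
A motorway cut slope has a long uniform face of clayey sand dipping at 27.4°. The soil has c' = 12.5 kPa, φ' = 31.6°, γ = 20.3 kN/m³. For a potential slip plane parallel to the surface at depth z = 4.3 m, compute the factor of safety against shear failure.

For an infinite slope with a slip plane parallel to the surface (no pore pressure): FS = [c' + γz cos²β tanφ'] / [γz sinβ cosβ].
γz = 20.3·4.3 = 87.29 kN/m²
Numerator = 12.5 + 87.29·cos²27.4°·tan31.6° = 12.5 + 87.29·0.7882·0.6152 = 54.828 kPa
Denominator = 87.29·sin27.4°·cos27.4° = 87.29·0.4602·0.8878 = 35.664 kPa
FS = 54.828 / 35.664 = 1.537

FS = 1.54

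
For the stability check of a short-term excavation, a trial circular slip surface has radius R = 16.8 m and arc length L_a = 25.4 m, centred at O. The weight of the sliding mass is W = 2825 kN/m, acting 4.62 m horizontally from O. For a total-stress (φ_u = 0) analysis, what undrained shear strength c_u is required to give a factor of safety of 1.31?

FS = c_u·L_a·R / (W·d), so c_u = FS·W·d / (L_a·R).
c_u = 1.31·2825·4.62 / (25.40·16.8) = 17097.5 / 426.72 = 40.07 kPa

c_u = 40.1 kPa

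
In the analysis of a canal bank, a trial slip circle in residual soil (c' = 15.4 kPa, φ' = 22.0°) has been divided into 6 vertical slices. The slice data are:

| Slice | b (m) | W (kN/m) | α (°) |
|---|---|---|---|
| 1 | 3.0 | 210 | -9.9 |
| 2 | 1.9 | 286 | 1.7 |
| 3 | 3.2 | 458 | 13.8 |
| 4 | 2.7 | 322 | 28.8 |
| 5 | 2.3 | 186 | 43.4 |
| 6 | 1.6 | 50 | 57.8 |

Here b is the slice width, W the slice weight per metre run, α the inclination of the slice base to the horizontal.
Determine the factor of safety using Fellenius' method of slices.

FS = 2.03

Ordinary method of slices: FS = Σ[c'·Δl_i + (W_i cosα_i)·tanφ'] / Σ W_i sinα_i, with Δl_i = b_i / cosα_i.
Slice 1: Δl = 3.0/cos(-9.9°) = 3.045 m; N'_1 = 210·cos(-9.9°) = 206.9; c'Δl = 46.90; W sinα = -36.1
Slice 2: Δl = 1.9/cos1.7° = 1.901 m; N'_2 = 286·cos1.7° = 285.9; c'Δl = 29.27; W sinα = 8.5
Slice 3: Δl = 3.2/cos13.8° = 3.295 m; N'_3 = 458·cos13.8° = 444.8; c'Δl = 50.74; W sinα = 109.2
Slice 4: Δl = 2.7/cos28.8° = 3.081 m; N'_4 = 322·cos28.8° = 282.2; c'Δl = 47.45; W sinα = 155.1
Slice 5: Δl = 2.3/cos43.4° = 3.166 m; N'_5 = 186·cos43.4° = 135.1; c'Δl = 48.75; W sinα = 127.8
Slice 6: Δl = 1.6/cos57.8° = 3.003 m; N'_6 = 50·cos57.8° = 26.6; c'Δl = 46.24; W sinα = 42.3
Σc'Δl = 269.4 kN/m; ΣN' = 1381.5 kN/m; ΣW sinα = 406.9 kN/m
Resisting = 269.4 + 1381.5·tan22.0° = 269.4 + 558.2 = 827.5 kN/m
FS = 827.5 / 406.9 = 2.034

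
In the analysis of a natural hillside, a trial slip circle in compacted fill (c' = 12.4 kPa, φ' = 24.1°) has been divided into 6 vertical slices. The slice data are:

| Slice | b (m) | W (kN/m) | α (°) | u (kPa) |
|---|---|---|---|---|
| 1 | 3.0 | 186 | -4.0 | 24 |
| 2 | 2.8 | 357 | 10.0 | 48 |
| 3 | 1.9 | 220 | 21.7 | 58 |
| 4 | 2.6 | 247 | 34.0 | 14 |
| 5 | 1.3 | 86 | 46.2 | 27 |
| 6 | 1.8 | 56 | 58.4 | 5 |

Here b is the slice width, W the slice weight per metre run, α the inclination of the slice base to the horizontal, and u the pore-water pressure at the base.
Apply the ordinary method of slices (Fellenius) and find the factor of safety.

Ordinary method of slices: FS = Σ[c'·Δl_i + (W_i cosα_i − u_i·Δl_i)·tanφ'] / Σ W_i sinα_i, with Δl_i = b_i / cosα_i.
Slice 1: Δl = 3.0/cos(-4.0°) = 3.007 m; N'_1 = 186·cos(-4.0°) − 24·3.007 = 113.4; c'Δl = 37.29; W sinα = -13.0
Slice 2: Δl = 2.8/cos10.0° = 2.843 m; N'_2 = 357·cos10.0° − 48·2.843 = 215.1; c'Δl = 35.26; W sinα = 62.0
Slice 3: Δl = 1.9/cos21.7° = 2.045 m; N'_3 = 220·cos21.7° − 58·2.045 = 85.8; c'Δl = 25.36; W sinα = 81.3
Slice 4: Δl = 2.6/cos34.0° = 3.136 m; N'_4 = 247·cos34.0° − 14·3.136 = 160.9; c'Δl = 38.89; W sinα = 138.1
Slice 5: Δl = 1.3/cos46.2° = 1.878 m; N'_5 = 86·cos46.2° − 27·1.878 = 8.8; c'Δl = 23.29; W sinα = 62.1
Slice 6: Δl = 1.8/cos58.4° = 3.435 m; N'_6 = 56·cos58.4° − 5·3.435 = 12.2; c'Δl = 42.60; W sinα = 47.7
Σc'Δl = 202.7 kN/m; ΣN' = 596.1 kN/m; ΣW sinα = 378.3 kN/m
Resisting = 202.7 + 596.1·tan24.1° = 202.7 + 266.7 = 469.3 kN/m
FS = 469.3 / 378.3 = 1.241

FS = 1.24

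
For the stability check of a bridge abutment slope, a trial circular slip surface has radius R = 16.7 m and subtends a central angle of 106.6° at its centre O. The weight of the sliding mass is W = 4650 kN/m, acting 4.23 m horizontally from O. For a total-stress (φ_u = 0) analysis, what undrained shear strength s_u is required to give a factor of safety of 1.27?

s_u = 48.1 kPa

FS = s_u·L_a·R / (W·d), so s_u = FS·W·d / (L_a·R).
Arc length L_a = R·θ = 16.7·(106.6°·π/180) = 16.7·1.8605 = 31.07 m
s_u = 1.27·4650·4.23 / (31.07·16.7) = 24980.3 / 518.88 = 48.14 kPa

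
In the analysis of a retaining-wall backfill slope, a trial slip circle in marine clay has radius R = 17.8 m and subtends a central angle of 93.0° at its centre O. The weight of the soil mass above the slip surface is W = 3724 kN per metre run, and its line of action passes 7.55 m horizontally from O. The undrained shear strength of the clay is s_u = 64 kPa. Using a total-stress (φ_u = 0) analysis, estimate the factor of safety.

FS = 1.17

Taking moments about the centre O, the resisting moment is provided by the undrained shear strength acting along the arc:
Arc length L_a = R·θ = 17.8·(93.0°·π/180) = 17.8·1.6232 = 28.89 m
M_R = s_u·L_a·R = 64·28.89·17.8 = 32914.0 kN·m/m
M_D = W·d = 3724·7.55 = 28116.2 kN·m/m
FS = M_R / M_D = 32914.0 / 28116.2 = 1.171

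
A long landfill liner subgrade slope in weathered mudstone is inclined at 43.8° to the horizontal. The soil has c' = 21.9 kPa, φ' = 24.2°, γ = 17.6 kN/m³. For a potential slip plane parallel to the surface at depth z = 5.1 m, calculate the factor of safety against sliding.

FS = 0.96

For an infinite slope with a slip plane parallel to the surface (no pore pressure): FS = [c' + γz cos²β tanφ'] / [γz sinβ cosβ].
γz = 17.6·5.1 = 89.76 kN/m²
Numerator = 21.9 + 89.76·cos²43.8°·tan24.2° = 21.9 + 89.76·0.5209·0.4494 = 42.914 kPa
Denominator = 89.76·sin43.8°·cos43.8° = 89.76·0.6921·0.7218 = 44.841 kPa
FS = 42.914 / 44.841 = 0.957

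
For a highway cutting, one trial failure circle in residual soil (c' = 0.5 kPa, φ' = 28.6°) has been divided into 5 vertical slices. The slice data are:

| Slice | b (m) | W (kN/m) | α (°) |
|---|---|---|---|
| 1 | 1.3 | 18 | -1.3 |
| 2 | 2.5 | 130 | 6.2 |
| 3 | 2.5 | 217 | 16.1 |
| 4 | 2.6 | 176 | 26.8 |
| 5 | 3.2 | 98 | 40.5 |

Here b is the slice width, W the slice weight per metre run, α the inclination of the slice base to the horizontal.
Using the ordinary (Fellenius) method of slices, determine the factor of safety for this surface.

Ordinary method of slices: FS = Σ[c'·Δl_i + (W_i cosα_i)·tanφ'] / Σ W_i sinα_i, with Δl_i = b_i / cosα_i.
Slice 1: Δl = 1.3/cos(-1.3°) = 1.300 m; N'_1 = 18·cos(-1.3°) = 18.0; c'Δl = 0.65; W sinα = -0.4
Slice 2: Δl = 2.5/cos6.2° = 2.515 m; N'_2 = 130·cos6.2° = 129.2; c'Δl = 1.26; W sinα = 14.0
Slice 3: Δl = 2.5/cos16.1° = 2.602 m; N'_3 = 217·cos16.1° = 208.5; c'Δl = 1.30; W sinα = 60.2
Slice 4: Δl = 2.6/cos26.8° = 2.913 m; N'_4 = 176·cos26.8° = 157.1; c'Δl = 1.46; W sinα = 79.4
Slice 5: Δl = 3.2/cos40.5° = 4.208 m; N'_5 = 98·cos40.5° = 74.5; c'Δl = 2.10; W sinα = 63.6
Σc'Δl = 6.8 kN/m; ΣN' = 587.3 kN/m; ΣW sinα = 216.8 kN/m
Resisting = 6.8 + 587.3·tan28.6° = 6.8 + 320.2 = 327.0 kN/m
FS = 327.0 / 216.8 = 1.508

FS = 1.51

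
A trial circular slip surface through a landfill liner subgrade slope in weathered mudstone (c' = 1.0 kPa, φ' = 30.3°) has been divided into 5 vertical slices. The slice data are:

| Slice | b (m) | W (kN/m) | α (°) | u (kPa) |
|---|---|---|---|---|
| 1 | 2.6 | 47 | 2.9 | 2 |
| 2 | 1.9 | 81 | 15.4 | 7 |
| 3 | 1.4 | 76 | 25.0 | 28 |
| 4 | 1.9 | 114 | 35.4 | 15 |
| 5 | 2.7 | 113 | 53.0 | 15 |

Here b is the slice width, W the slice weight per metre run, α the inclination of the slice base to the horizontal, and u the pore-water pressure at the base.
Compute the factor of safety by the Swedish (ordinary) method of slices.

Ordinary method of slices: FS = Σ[c'·Δl_i + (W_i cosα_i − u_i·Δl_i)·tanφ'] / Σ W_i sinα_i, with Δl_i = b_i / cosα_i.
Slice 1: Δl = 2.6/cos2.9° = 2.603 m; N'_1 = 47·cos2.9° − 2·2.603 = 41.7; c'Δl = 2.60; W sinα = 2.4
Slice 2: Δl = 1.9/cos15.4° = 1.971 m; N'_2 = 81·cos15.4° − 7·1.971 = 64.3; c'Δl = 1.97; W sinα = 21.5
Slice 3: Δl = 1.4/cos25.0° = 1.545 m; N'_3 = 76·cos25.0° − 28·1.545 = 25.6; c'Δl = 1.54; W sinα = 32.1
Slice 4: Δl = 1.9/cos35.4° = 2.331 m; N'_4 = 114·cos35.4° − 15·2.331 = 58.0; c'Δl = 2.33; W sinα = 66.0
Slice 5: Δl = 2.7/cos53.0° = 4.486 m; N'_5 = 113·cos53.0° − 15·4.486 = 0.7; c'Δl = 4.49; W sinα = 90.2
Σc'Δl = 12.9 kN/m; ΣN' = 190.3 kN/m; ΣW sinα = 212.3 kN/m
Resisting = 12.9 + 190.3·tan30.3° = 12.9 + 111.2 = 124.2 kN/m
FS = 124.2 / 212.3 = 0.585

FS = 0.58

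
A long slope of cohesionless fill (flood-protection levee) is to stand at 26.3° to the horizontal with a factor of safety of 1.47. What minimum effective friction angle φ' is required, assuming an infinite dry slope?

φ' = 36.0°

FS = tanφ'/tanβ ⇒ tanφ' = FS · tanβ = 1.47 · tan26.3° = 0.7265
φ' = arctan(0.7265) = 36.00°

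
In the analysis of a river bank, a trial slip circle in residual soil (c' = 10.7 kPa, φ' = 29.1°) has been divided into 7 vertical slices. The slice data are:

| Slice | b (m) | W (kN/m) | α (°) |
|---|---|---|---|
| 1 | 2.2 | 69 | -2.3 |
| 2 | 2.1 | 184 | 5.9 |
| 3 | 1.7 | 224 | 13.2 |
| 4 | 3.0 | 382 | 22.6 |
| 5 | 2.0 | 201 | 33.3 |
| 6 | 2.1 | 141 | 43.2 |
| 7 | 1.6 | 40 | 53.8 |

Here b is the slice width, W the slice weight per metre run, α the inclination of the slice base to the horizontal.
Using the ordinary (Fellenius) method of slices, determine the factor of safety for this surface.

FS = 1.78

Ordinary method of slices: FS = Σ[c'·Δl_i + (W_i cosα_i)·tanφ'] / Σ W_i sinα_i, with Δl_i = b_i / cosα_i.
Slice 1: Δl = 2.2/cos(-2.3°) = 2.202 m; N'_1 = 69·cos(-2.3°) = 68.9; c'Δl = 23.56; W sinα = -2.8
Slice 2: Δl = 2.1/cos5.9° = 2.111 m; N'_2 = 184·cos5.9° = 183.0; c'Δl = 22.59; W sinα = 18.9
Slice 3: Δl = 1.7/cos13.2° = 1.746 m; N'_3 = 224·cos13.2° = 218.1; c'Δl = 18.68; W sinα = 51.2
Slice 4: Δl = 3.0/cos22.6° = 3.250 m; N'_4 = 382·cos22.6° = 352.7; c'Δl = 34.77; W sinα = 146.8
Slice 5: Δl = 2.0/cos33.3° = 2.393 m; N'_5 = 201·cos33.3° = 168.0; c'Δl = 25.60; W sinα = 110.4
Slice 6: Δl = 2.1/cos43.2° = 2.881 m; N'_6 = 141·cos43.2° = 102.8; c'Δl = 30.82; W sinα = 96.5
Slice 7: Δl = 1.6/cos53.8° = 2.709 m; N'_7 = 40·cos53.8° = 23.6; c'Δl = 28.99; W sinα = 32.3
Σc'Δl = 185.0 kN/m; ΣN' = 1117.1 kN/m; ΣW sinα = 453.2 kN/m
Resisting = 185.0 + 1117.1·tan29.1° = 185.0 + 621.8 = 806.8 kN/m
FS = 806.8 / 453.2 = 1.780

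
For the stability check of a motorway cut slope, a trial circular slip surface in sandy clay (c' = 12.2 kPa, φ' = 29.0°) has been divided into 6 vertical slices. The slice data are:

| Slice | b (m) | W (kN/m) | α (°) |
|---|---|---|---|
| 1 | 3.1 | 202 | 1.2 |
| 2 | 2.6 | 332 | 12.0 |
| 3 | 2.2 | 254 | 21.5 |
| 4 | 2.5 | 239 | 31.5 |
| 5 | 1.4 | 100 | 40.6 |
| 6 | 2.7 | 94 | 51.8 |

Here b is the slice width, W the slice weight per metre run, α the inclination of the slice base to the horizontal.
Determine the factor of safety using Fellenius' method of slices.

Ordinary method of slices: FS = Σ[c'·Δl_i + (W_i cosα_i)·tanφ'] / Σ W_i sinα_i, with Δl_i = b_i / cosα_i.
Slice 1: Δl = 3.1/cos1.2° = 3.101 m; N'_1 = 202·cos1.2° = 202.0; c'Δl = 37.83; W sinα = 4.2
Slice 2: Δl = 2.6/cos12.0° = 2.658 m; N'_2 = 332·cos12.0° = 324.7; c'Δl = 32.43; W sinα = 69.0
Slice 3: Δl = 2.2/cos21.5° = 2.365 m; N'_3 = 254·cos21.5° = 236.3; c'Δl = 28.85; W sinα = 93.1
Slice 4: Δl = 2.5/cos31.5° = 2.932 m; N'_4 = 239·cos31.5° = 203.8; c'Δl = 35.77; W sinα = 124.9
Slice 5: Δl = 1.4/cos40.6° = 1.844 m; N'_5 = 100·cos40.6° = 75.9; c'Δl = 22.50; W sinα = 65.1
Slice 6: Δl = 2.7/cos51.8° = 4.366 m; N'_6 = 94·cos51.8° = 58.1; c'Δl = 53.27; W sinα = 73.9
Σc'Δl = 210.6 kN/m; ΣN' = 1100.9 kN/m; ΣW sinα = 430.2 kN/m
Resisting = 210.6 + 1100.9·tan29.0° = 210.6 + 610.2 = 820.9 kN/m
FS = 820.9 / 430.2 = 1.908

FS = 1.91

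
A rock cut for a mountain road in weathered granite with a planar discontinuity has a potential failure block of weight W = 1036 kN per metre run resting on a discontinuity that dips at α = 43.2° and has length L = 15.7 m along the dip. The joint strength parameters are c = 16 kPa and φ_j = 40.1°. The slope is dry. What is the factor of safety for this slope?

FS = 1.25

Resolving the block weight along and normal to the plane and applying the Mohr–Coulomb strength on the joint:
N' = W cosα = 1036·cos43.2° = 755.2 kN/m
Driving force T = W sinα = 1036·sin43.2° = 709.2 kN/m
Resisting force R = c·L + N'·tanφ_j = 16·15.7 + 755.2·tan40.1° = 251.2 + 635.9 = 887.1 kN/m
FS = R / T = 887.1 / 709.2 = 1.251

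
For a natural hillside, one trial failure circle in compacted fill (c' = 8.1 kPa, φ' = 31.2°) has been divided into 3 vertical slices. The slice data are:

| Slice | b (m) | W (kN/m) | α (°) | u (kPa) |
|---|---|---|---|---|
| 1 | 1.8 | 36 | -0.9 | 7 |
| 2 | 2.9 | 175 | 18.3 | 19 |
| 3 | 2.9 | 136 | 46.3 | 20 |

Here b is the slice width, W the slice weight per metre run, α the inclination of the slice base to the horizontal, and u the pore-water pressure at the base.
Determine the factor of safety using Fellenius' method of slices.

FS = 1.04

Ordinary method of slices: FS = Σ[c'·Δl_i + (W_i cosα_i − u_i·Δl_i)·tanφ'] / Σ W_i sinα_i, with Δl_i = b_i / cosα_i.
Slice 1: Δl = 1.8/cos(-0.9°) = 1.800 m; N'_1 = 36·cos(-0.9°) − 7·1.800 = 23.4; c'Δl = 14.58; W sinα = -0.6
Slice 2: Δl = 2.9/cos18.3° = 3.054 m; N'_2 = 175·cos18.3° − 19·3.054 = 108.1; c'Δl = 24.74; W sinα = 54.9
Slice 3: Δl = 2.9/cos46.3° = 4.198 m; N'_3 = 136·cos46.3° − 20·4.198 = 10.0; c'Δl = 34.00; W sinα = 98.3
Σc'Δl = 73.3 kN/m; ΣN' = 141.5 kN/m; ΣW sinα = 152.7 kN/m
Resisting = 73.3 + 141.5·tan31.2° = 73.3 + 85.7 = 159.0 kN/m
FS = 159.0 / 152.7 = 1.041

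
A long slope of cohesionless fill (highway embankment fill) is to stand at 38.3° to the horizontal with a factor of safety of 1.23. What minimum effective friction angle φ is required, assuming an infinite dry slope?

φ = 44.2°

FS = tanφ/tanβ ⇒ tanφ = FS · tanβ = 1.23 · tan38.3° = 0.9714
φ = arctan(0.9714) = 44.17°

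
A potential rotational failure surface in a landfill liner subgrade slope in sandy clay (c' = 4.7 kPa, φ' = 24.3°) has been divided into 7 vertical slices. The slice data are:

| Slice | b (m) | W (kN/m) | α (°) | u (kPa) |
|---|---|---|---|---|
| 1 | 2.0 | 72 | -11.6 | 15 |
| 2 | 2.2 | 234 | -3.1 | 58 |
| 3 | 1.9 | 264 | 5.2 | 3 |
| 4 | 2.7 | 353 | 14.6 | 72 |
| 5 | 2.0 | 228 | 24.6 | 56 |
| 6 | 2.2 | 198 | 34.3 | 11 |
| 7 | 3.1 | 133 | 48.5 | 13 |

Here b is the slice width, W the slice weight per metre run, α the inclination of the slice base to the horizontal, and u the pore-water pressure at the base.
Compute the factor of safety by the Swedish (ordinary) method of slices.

Ordinary method of slices: FS = Σ[c'·Δl_i + (W_i cosα_i − u_i·Δl_i)·tanφ'] / Σ W_i sinα_i, with Δl_i = b_i / cosα_i.
Slice 1: Δl = 2.0/cos(-11.6°) = 2.042 m; N'_1 = 72·cos(-11.6°) − 15·2.042 = 39.9; c'Δl = 9.60; W sinα = -14.5
Slice 2: Δl = 2.2/cos(-3.1°) = 2.203 m; N'_2 = 234·cos(-3.1°) − 58·2.203 = 105.9; c'Δl = 10.36; W sinα = -12.7
Slice 3: Δl = 1.9/cos5.2° = 1.908 m; N'_3 = 264·cos5.2° − 3·1.908 = 257.2; c'Δl = 8.97; W sinα = 23.9
Slice 4: Δl = 2.7/cos14.6° = 2.790 m; N'_4 = 353·cos14.6° − 72·2.790 = 140.7; c'Δl = 13.11; W sinα = 89.0
Slice 5: Δl = 2.0/cos24.6° = 2.200 m; N'_5 = 228·cos24.6° − 56·2.200 = 84.1; c'Δl = 10.34; W sinα = 94.9
Slice 6: Δl = 2.2/cos34.3° = 2.663 m; N'_6 = 198·cos34.3° − 11·2.663 = 134.3; c'Δl = 12.52; W sinα = 111.6
Slice 7: Δl = 3.1/cos48.5° = 4.678 m; N'_7 = 133·cos48.5° − 13·4.678 = 27.3; c'Δl = 21.99; W sinα = 99.6
Σc'Δl = 86.9 kN/m; ΣN' = 789.4 kN/m; ΣW sinα = 391.9 kN/m
Resisting = 86.9 + 789.4·tan24.3° = 86.9 + 356.4 = 443.3 kN/m
FS = 443.3 / 391.9 = 1.131

FS = 1.13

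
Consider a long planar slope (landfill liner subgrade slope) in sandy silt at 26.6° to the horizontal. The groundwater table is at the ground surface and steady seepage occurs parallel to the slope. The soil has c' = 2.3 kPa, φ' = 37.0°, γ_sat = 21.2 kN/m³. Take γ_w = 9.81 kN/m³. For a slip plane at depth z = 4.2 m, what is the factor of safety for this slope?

With seepage parallel to the slope and the water table at the surface, the effective normal stress on the slip plane uses the buoyant unit weight γ' = γ_sat − γ_w while the driving shear stress uses γ_sat:
FS = [c' + γ' z cos²β tanφ'] / [γ_sat z sinβ cosβ]
γ' = 21.2 − 9.81 = 11.39 kN/m³
Numerator = 2.3 + 11.39·4.2·cos²26.6°·tan37.0° = 2.3 + 11.39·4.2·0.7995·0.7536 = 31.121 kPa
Denominator = 21.2·4.2·sin26.6°·cos26.6° = 21.2·4.2·0.4478·0.8942 = 35.649 kPa
FS = 31.121 / 35.649 = 0.873

FS = 0.87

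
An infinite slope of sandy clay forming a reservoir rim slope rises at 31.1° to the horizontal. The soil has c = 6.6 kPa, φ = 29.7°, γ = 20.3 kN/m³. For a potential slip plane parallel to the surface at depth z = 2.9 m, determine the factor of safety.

For an infinite slope with a slip plane parallel to the surface (no pore pressure): FS = [c + γz cos²β tanφ] / [γz sinβ cosβ].
γz = 20.3·2.9 = 58.87 kN/m²
Numerator = 6.6 + 58.87·cos²31.1°·tan29.7° = 6.6 + 58.87·0.7332·0.5704 = 31.220 kPa
Denominator = 58.87·sin31.1°·cos31.1° = 58.87·0.5165·0.8563 = 26.038 kPa
FS = 31.220 / 26.038 = 1.199

FS = 1.20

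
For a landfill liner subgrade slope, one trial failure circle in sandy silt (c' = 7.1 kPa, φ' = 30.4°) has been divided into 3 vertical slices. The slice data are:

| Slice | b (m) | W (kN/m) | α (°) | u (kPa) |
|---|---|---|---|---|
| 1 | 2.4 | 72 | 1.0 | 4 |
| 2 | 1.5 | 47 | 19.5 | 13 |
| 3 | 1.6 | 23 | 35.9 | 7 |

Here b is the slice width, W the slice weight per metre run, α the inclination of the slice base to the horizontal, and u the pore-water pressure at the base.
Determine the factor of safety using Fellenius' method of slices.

Ordinary method of slices: FS = Σ[c'·Δl_i + (W_i cosα_i − u_i·Δl_i)·tanφ'] / Σ W_i sinα_i, with Δl_i = b_i / cosα_i.
Slice 1: Δl = 2.4/cos1.0° = 2.400 m; N'_1 = 72·cos1.0° − 4·2.400 = 62.4; c'Δl = 17.04; W sinα = 1.3
Slice 2: Δl = 1.5/cos19.5° = 1.591 m; N'_2 = 47·cos19.5° − 13·1.591 = 23.6; c'Δl = 11.30; W sinα = 15.7
Slice 3: Δl = 1.6/cos35.9° = 1.975 m; N'_3 = 23·cos35.9° − 7·1.975 = 4.8; c'Δl = 14.02; W sinα = 13.5
Σc'Δl = 42.4 kN/m; ΣN' = 90.8 kN/m; ΣW sinα = 30.4 kN/m
Resisting = 42.4 + 90.8·tan30.4° = 42.4 + 53.3 = 95.6 kN/m
FS = 95.6 / 30.4 = 3.143

FS = 3.14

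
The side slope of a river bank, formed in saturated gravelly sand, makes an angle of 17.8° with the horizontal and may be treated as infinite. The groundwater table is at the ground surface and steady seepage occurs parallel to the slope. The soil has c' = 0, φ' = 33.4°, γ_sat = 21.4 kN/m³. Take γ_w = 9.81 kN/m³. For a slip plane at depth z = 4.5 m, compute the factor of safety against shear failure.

FS = 1.11

With seepage parallel to the slope and the water table at the surface, the effective normal stress on the slip plane uses the buoyant unit weight γ' = γ_sat − γ_w while the driving shear stress uses γ_sat:
FS = [c' + γ' z cos²β tanφ'] / [γ_sat z sinβ cosβ]
(For c' = 0 this reduces to FS = (γ'/γ_sat)·tanφ'/tanβ.)
γ' = 21.4 − 9.81 = 11.59 kN/m³
Numerator = 0.0 + 11.59·4.5·cos²17.8°·tan33.4° = 0.0 + 11.59·4.5·0.9066·0.6594 = 31.176 kPa
Denominator = 21.4·4.5·sin17.8°·cos17.8° = 21.4·4.5·0.3057·0.9521 = 28.029 kPa
FS = 31.176 / 28.029 = 1.112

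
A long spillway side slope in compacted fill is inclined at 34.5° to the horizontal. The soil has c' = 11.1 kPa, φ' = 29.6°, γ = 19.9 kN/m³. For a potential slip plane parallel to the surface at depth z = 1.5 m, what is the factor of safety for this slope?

For an infinite slope with a slip plane parallel to the surface (no pore pressure): FS = [c' + γz cos²β tanφ'] / [γz sinβ cosβ].
γz = 19.9·1.5 = 29.85 kN/m²
Numerator = 11.1 + 29.85·cos²34.5°·tan29.6° = 11.1 + 29.85·0.6792·0.5681 = 22.617 kPa
Denominator = 29.85·sin34.5°·cos34.5° = 29.85·0.5664·0.8241 = 13.934 kPa
FS = 22.617 / 13.934 = 1.623

FS = 1.62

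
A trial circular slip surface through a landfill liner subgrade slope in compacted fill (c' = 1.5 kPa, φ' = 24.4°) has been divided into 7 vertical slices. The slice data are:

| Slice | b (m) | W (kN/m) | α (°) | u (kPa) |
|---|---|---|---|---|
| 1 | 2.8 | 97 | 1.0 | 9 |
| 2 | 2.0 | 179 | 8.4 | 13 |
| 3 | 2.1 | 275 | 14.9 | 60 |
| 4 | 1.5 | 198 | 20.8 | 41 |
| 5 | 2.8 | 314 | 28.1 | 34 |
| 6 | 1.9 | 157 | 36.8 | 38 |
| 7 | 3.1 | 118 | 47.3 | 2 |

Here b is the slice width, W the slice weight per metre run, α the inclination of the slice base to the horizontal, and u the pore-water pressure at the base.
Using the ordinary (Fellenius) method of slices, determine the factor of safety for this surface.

FS = 0.74

Ordinary method of slices: FS = Σ[c'·Δl_i + (W_i cosα_i − u_i·Δl_i)·tanφ'] / Σ W_i sinα_i, with Δl_i = b_i / cosα_i.
Slice 1: Δl = 2.8/cos1.0° = 2.800 m; N'_1 = 97·cos1.0° − 9·2.800 = 71.8; c'Δl = 4.20; W sinα = 1.7
Slice 2: Δl = 2.0/cos8.4° = 2.022 m; N'_2 = 179·cos8.4° − 13·2.022 = 150.8; c'Δl = 3.03; W sinα = 26.1
Slice 3: Δl = 2.1/cos14.9° = 2.173 m; N'_3 = 275·cos14.9° − 60·2.173 = 135.4; c'Δl = 3.26; W sinα = 70.7
Slice 4: Δl = 1.5/cos20.8° = 1.605 m; N'_4 = 198·cos20.8° − 41·1.605 = 119.3; c'Δl = 2.41; W sinα = 70.3
Slice 5: Δl = 2.8/cos28.1° = 3.174 m; N'_5 = 314·cos28.1° − 34·3.174 = 169.1; c'Δl = 4.76; W sinα = 147.9
Slice 6: Δl = 1.9/cos36.8° = 2.373 m; N'_6 = 157·cos36.8° − 38·2.373 = 35.5; c'Δl = 3.56; W sinα = 94.0
Slice 7: Δl = 3.1/cos47.3° = 4.571 m; N'_7 = 118·cos47.3° − 2·4.571 = 70.9; c'Δl = 6.86; W sinα = 86.7
Σc'Δl = 28.1 kN/m; ΣN' = 752.8 kN/m; ΣW sinα = 497.5 kN/m
Resisting = 28.1 + 752.8·tan24.4° = 28.1 + 341.5 = 369.5 kN/m
FS = 369.5 / 497.5 = 0.743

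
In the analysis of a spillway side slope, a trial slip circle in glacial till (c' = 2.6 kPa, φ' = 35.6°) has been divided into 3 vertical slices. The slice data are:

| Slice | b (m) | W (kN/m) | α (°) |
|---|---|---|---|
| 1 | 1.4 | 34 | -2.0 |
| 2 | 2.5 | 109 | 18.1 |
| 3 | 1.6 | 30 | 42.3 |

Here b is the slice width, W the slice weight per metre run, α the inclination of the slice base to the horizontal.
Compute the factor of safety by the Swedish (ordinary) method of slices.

Ordinary method of slices: FS = Σ[c'·Δl_i + (W_i cosα_i)·tanφ'] / Σ W_i sinα_i, with Δl_i = b_i / cosα_i.
Slice 1: Δl = 1.4/cos(-2.0°) = 1.401 m; N'_1 = 34·cos(-2.0°) = 34.0; c'Δl = 3.64; W sinα = -1.2
Slice 2: Δl = 2.5/cos18.1° = 2.630 m; N'_2 = 109·cos18.1° = 103.6; c'Δl = 6.84; W sinα = 33.9
Slice 3: Δl = 1.6/cos42.3° = 2.163 m; N'_3 = 30·cos42.3° = 22.2; c'Δl = 5.62; W sinα = 20.2
Σc'Δl = 16.1 kN/m; ΣN' = 159.8 kN/m; ΣW sinα = 52.9 kN/m
Resisting = 16.1 + 159.8·tan35.6° = 16.1 + 114.4 = 130.5 kN/m
FS = 130.5 / 52.9 = 2.468

FS = 2.47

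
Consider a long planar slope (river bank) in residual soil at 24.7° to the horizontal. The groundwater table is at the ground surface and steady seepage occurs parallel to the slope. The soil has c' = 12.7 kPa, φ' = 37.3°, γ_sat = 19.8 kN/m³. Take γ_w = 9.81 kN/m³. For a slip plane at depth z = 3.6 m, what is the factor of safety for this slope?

With seepage parallel to the slope and the water table at the surface, the effective normal stress on the slip plane uses the buoyant unit weight γ' = γ_sat − γ_w while the driving shear stress uses γ_sat:
FS = [c' + γ' z cos²β tanφ'] / [γ_sat z sinβ cosβ]
γ' = 19.8 − 9.81 = 9.99 kN/m³
Numerator = 12.7 + 9.99·3.6·cos²24.7°·tan37.3° = 12.7 + 9.99·3.6·0.8254·0.7618 = 35.313 kPa
Denominator = 19.8·3.6·sin24.7°·cos24.7° = 19.8·3.6·0.4179·0.9085 = 27.060 kPa
FS = 35.313 / 27.060 = 1.305

FS = 1.30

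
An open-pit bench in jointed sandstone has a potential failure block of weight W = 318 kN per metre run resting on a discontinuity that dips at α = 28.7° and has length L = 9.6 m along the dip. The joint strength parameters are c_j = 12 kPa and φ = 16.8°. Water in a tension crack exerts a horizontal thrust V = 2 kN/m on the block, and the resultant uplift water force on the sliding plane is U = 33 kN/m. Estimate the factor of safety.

Resolving the block weight along and normal to the plane and applying the Mohr–Coulomb strength on the joint:
N' = W cosα − U − V sinα = 318·cos28.7° − 33 − 2·sin28.7° = 245.0 kN/m
Driving force T = W sinα + V cosα = 318·sin28.7° + 2·cos28.7° = 154.5 kN/m
Resisting force R = c_j·L + N'·tanφ = 12·9.6 + 245.0·tan16.8° = 115.2 + 74.0 = 189.2 kN/m
FS = R / T = 189.2 / 154.5 = 1.225

FS = 1.22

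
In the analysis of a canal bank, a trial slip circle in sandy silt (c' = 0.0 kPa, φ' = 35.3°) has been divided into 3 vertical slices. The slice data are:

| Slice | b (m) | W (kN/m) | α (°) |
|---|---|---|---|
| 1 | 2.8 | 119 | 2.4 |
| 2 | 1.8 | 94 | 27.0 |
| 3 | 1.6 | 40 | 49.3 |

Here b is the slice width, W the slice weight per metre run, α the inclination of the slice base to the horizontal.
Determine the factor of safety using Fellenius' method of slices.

FS = 2.08

Ordinary method of slices: FS = Σ[c'·Δl_i + (W_i cosα_i)·tanφ'] / Σ W_i sinα_i, with Δl_i = b_i / cosα_i.
Slice 1: Δl = 2.8/cos2.4° = 2.802 m; N'_1 = 119·cos2.4° = 118.9; c'Δl = 0.00; W sinα = 5.0
Slice 2: Δl = 1.8/cos27.0° = 2.020 m; N'_2 = 94·cos27.0° = 83.8; c'Δl = 0.00; W sinα = 42.7
Slice 3: Δl = 1.6/cos49.3° = 2.454 m; N'_3 = 40·cos49.3° = 26.1; c'Δl = 0.00; W sinα = 30.3
Σc'Δl = 0.0 kN/m; ΣN' = 228.7 kN/m; ΣW sinα = 78.0 kN/m
Resisting = 0.0 + 228.7·tan35.3° = 0.0 + 162.0 = 162.0 kN/m
FS = 162.0 / 78.0 = 2.077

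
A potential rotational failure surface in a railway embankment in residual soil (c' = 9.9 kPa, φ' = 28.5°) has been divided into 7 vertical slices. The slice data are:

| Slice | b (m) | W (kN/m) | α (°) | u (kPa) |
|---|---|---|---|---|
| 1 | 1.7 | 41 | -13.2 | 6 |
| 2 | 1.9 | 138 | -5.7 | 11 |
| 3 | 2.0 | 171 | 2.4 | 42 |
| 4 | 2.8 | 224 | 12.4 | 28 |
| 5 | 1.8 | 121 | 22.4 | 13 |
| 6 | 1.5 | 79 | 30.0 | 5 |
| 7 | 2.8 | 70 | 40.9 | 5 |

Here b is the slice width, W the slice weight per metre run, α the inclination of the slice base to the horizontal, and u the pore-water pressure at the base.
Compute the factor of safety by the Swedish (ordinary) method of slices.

FS = 2.79

Ordinary method of slices: FS = Σ[c'·Δl_i + (W_i cosα_i − u_i·Δl_i)·tanφ'] / Σ W_i sinα_i, with Δl_i = b_i / cosα_i.
Slice 1: Δl = 1.7/cos(-13.2°) = 1.746 m; N'_1 = 41·cos(-13.2°) − 6·1.746 = 29.4; c'Δl = 17.29; W sinα = -9.4
Slice 2: Δl = 1.9/cos(-5.7°) = 1.909 m; N'_2 = 138·cos(-5.7°) − 11·1.909 = 116.3; c'Δl = 18.90; W sinα = -13.7
Slice 3: Δl = 2.0/cos2.4° = 2.002 m; N'_3 = 171·cos2.4° − 42·2.002 = 86.8; c'Δl = 19.82; W sinα = 7.2
Slice 4: Δl = 2.8/cos12.4° = 2.867 m; N'_4 = 224·cos12.4° − 28·2.867 = 138.5; c'Δl = 28.38; W sinα = 48.1
Slice 5: Δl = 1.8/cos22.4° = 1.947 m; N'_5 = 121·cos22.4° − 13·1.947 = 86.6; c'Δl = 19.27; W sinα = 46.1
Slice 6: Δl = 1.5/cos30.0° = 1.732 m; N'_6 = 79·cos30.0° − 5·1.732 = 59.8; c'Δl = 17.15; W sinα = 39.5
Slice 7: Δl = 2.8/cos40.9° = 3.704 m; N'_7 = 70·cos40.9° − 5·3.704 = 34.4; c'Δl = 36.67; W sinα = 45.8
Σc'Δl = 157.5 kN/m; ΣN' = 551.7 kN/m; ΣW sinα = 163.6 kN/m
Resisting = 157.5 + 551.7·tan28.5° = 157.5 + 299.6 = 457.1 kN/m
FS = 457.1 / 163.6 = 2.793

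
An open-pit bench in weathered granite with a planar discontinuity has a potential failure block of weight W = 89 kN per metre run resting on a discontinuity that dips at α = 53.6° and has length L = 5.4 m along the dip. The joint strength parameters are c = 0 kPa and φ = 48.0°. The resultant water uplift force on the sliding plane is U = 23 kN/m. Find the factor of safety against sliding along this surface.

Resolving the block weight along and normal to the plane and applying the Mohr–Coulomb strength on the joint:
N' = W cosα − U = 89·cos53.6° − 23 = 29.8 kN/m
Driving force T = W sinα = 89·sin53.6° = 71.6 kN/m
Resisting force R = c·L + N'·tanφ = 0·5.4 + 29.8·tan48.0° = 0.0 + 33.1 = 33.1 kN/m
FS = R / T = 33.1 / 71.6 = 0.462

FS = 0.46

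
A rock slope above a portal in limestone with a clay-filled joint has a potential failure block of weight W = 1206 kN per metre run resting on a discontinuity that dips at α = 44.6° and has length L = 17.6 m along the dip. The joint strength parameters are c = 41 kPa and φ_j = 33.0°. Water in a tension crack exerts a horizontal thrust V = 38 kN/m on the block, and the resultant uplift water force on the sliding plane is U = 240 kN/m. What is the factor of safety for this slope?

FS = 1.27

Resolving the block weight along and normal to the plane and applying the Mohr–Coulomb strength on the joint:
N' = W cosα − U − V sinα = 1206·cos44.6° − 240 − 38·sin44.6° = 592.0 kN/m
Driving force T = W sinα + V cosα = 1206·sin44.6° + 38·cos44.6° = 873.9 kN/m
Resisting force R = c·L + N'·tanφ_j = 41·17.6 + 592.0·tan33.0° = 721.6 + 384.5 = 1106.1 kN/m
FS = R / T = 1106.1 / 873.9 = 1.266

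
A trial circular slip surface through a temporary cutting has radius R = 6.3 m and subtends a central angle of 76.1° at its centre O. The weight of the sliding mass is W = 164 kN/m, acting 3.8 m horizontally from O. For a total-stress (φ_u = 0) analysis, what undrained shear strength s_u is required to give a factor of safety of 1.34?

FS = s_u·L_a·R / (W·d), so s_u = FS·W·d / (L_a·R).
Arc length L_a = R·θ = 6.3·(76.1°·π/180) = 6.3·1.3282 = 8.37 m
s_u = 1.34·164·3.8 / (8.37·6.3) = 835.1 / 52.72 = 15.84 kPa

s_u = 15.8 kPa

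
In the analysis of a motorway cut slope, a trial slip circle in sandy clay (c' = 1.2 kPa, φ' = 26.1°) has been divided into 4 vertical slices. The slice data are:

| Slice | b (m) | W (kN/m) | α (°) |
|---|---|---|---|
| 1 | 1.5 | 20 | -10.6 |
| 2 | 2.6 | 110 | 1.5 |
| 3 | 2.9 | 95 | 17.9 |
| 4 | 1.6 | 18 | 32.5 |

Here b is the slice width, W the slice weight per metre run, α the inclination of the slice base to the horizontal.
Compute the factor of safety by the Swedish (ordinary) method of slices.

Ordinary method of slices: FS = Σ[c'·Δl_i + (W_i cosα_i)·tanφ'] / Σ W_i sinα_i, with Δl_i = b_i / cosα_i.
Slice 1: Δl = 1.5/cos(-10.6°) = 1.526 m; N'_1 = 20·cos(-10.6°) = 19.7; c'Δl = 1.83; W sinα = -3.7
Slice 2: Δl = 2.6/cos1.5° = 2.601 m; N'_2 = 110·cos1.5° = 110.0; c'Δl = 3.12; W sinα = 2.9
Slice 3: Δl = 2.9/cos17.9° = 3.048 m; N'_3 = 95·cos17.9° = 90.4; c'Δl = 3.66; W sinα = 29.2
Slice 4: Δl = 1.6/cos32.5° = 1.897 m; N'_4 = 18·cos32.5° = 15.2; c'Δl = 2.28; W sinα = 9.7
Σc'Δl = 10.9 kN/m; ΣN' = 235.2 kN/m; ΣW sinα = 38.1 kN/m
Resisting = 10.9 + 235.2·tan26.1° = 10.9 + 115.2 = 126.1 kN/m
FS = 126.1 / 38.1 = 3.313

FS = 3.31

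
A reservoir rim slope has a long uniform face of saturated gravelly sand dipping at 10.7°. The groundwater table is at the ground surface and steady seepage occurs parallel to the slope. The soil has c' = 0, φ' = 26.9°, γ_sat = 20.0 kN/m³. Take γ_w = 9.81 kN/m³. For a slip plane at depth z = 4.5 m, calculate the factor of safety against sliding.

With seepage parallel to the slope and the water table at the surface, the effective normal stress on the slip plane uses the buoyant unit weight γ' = γ_sat − γ_w while the driving shear stress uses γ_sat:
FS = [c' + γ' z cos²β tanφ'] / [γ_sat z sinβ cosβ]
(For c' = 0 this reduces to FS = (γ'/γ_sat)·tanφ'/tanβ.)
γ' = 20.0 − 9.81 = 10.19 kN/m³
Numerator = 0.0 + 10.19·4.5·cos²10.7°·tan26.9° = 0.0 + 10.19·4.5·0.9655·0.5073 = 22.462 kPa
Denominator = 20.0·4.5·sin10.7°·cos10.7° = 20.0·4.5·0.1857·0.9826 = 16.419 kPa
FS = 22.462 / 16.419 = 1.368

FS = 1.37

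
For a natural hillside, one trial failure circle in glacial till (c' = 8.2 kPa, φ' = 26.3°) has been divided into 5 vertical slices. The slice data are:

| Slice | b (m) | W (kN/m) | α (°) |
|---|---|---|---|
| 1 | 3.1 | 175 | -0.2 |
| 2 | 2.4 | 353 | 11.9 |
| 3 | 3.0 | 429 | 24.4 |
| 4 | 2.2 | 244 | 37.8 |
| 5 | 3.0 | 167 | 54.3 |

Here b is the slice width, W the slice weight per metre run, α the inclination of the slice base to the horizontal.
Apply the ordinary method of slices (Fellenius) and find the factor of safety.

FS = 1.37

Ordinary method of slices: FS = Σ[c'·Δl_i + (W_i cosα_i)·tanφ'] / Σ W_i sinα_i, with Δl_i = b_i / cosα_i.
Slice 1: Δl = 3.1/cos(-0.2°) = 3.100 m; N'_1 = 175·cos(-0.2°) = 175.0; c'Δl = 25.42; W sinα = -0.6
Slice 2: Δl = 2.4/cos11.9° = 2.453 m; N'_2 = 353·cos11.9° = 345.4; c'Δl = 20.11; W sinα = 72.8
Slice 3: Δl = 3.0/cos24.4° = 3.294 m; N'_3 = 429·cos24.4° = 390.7; c'Δl = 27.01; W sinα = 177.2
Slice 4: Δl = 2.2/cos37.8° = 2.784 m; N'_4 = 244·cos37.8° = 192.8; c'Δl = 22.83; W sinα = 149.5
Slice 5: Δl = 3.0/cos54.3° = 5.141 m; N'_5 = 167·cos54.3° = 97.5; c'Δl = 42.16; W sinα = 135.6
Σc'Δl = 137.5 kN/m; ΣN' = 1201.3 kN/m; ΣW sinα = 534.6 kN/m
Resisting = 137.5 + 1201.3·tan26.3° = 137.5 + 593.7 = 731.3 kN/m
FS = 731.3 / 534.6 = 1.368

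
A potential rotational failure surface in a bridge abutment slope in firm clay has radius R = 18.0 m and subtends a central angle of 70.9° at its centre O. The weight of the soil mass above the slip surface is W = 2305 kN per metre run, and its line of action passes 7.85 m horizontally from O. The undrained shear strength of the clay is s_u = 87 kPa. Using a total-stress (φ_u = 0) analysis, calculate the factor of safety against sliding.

Taking moments about the centre O, the resisting moment is provided by the undrained shear strength acting along the arc:
Arc length L_a = R·θ = 18.0·(70.9°·π/180) = 18.0·1.2374 = 22.27 m
M_R = s_u·L_a·R = 87·22.27·18.0 = 34880.9 kN·m/m
M_D = W·d = 2305·7.85 = 18094.2 kN·m/m
FS = M_R / M_D = 34880.9 / 18094.2 = 1.928

FS = 1.93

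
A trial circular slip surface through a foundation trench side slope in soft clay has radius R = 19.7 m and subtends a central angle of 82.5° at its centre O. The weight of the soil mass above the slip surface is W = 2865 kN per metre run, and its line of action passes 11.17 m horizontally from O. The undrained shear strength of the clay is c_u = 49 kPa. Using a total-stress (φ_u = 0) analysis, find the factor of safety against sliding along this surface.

FS = 0.86

Taking moments about the centre O, the resisting moment is provided by the undrained shear strength acting along the arc:
Arc length L_a = R·θ = 19.7·(82.5°·π/180) = 19.7·1.4399 = 28.37 m
M_R = c_u·L_a·R = 49·28.37·19.7 = 27381.7 kN·m/m
M_D = W·d = 2865·11.17 = 32002.0 kN·m/m
FS = M_R / M_D = 27381.7 / 32002.0 = 0.856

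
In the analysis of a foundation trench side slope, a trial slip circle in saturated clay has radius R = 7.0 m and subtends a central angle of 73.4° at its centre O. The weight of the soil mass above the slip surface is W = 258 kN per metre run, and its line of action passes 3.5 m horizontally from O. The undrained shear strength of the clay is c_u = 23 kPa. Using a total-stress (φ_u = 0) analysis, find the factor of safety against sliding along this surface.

FS = 1.60

Taking moments about the centre O, the resisting moment is provided by the undrained shear strength acting along the arc:
Arc length L_a = R·θ = 7.0·(73.4°·π/180) = 7.0·1.2811 = 8.97 m
M_R = c_u·L_a·R = 23·8.97·7.0 = 1443.8 kN·m/m
M_D = W·d = 258·3.5 = 903.0 kN·m/m
FS = M_R / M_D = 1443.8 / 903.0 = 1.599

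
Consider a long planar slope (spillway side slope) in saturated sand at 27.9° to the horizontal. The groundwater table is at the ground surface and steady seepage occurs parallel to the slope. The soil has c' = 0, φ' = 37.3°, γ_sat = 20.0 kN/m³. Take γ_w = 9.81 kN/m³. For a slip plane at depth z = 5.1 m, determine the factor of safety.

With seepage parallel to the slope and the water table at the surface, the effective normal stress on the slip plane uses the buoyant unit weight γ' = γ_sat − γ_w while the driving shear stress uses γ_sat:
FS = [c' + γ' z cos²β tanφ'] / [γ_sat z sinβ cosβ]
(For c' = 0 this reduces to FS = (γ'/γ_sat)·tanφ'/tanβ.)
γ' = 20.0 − 9.81 = 10.19 kN/m³
Numerator = 0.0 + 10.19·5.1·cos²27.9°·tan37.3° = 0.0 + 10.19·5.1·0.7810·0.7618 = 30.921 kPa
Denominator = 20.0·5.1·sin27.9°·cos27.9° = 20.0·5.1·0.4679·0.8838 = 42.181 kPa
FS = 30.921 / 42.181 = 0.733

FS = 0.73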